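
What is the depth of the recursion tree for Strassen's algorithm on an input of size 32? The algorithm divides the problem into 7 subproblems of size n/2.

For divide and conquer with division factor 2:

Problem sizes at each level:
Level 0: 32
Level 1: 16
Level 2: 8
Level 3: 4
Level 4: 2
Level 5: 1

The root is level 0 and the size-1 base case is level 5 (the tree spans levels 0 through 5, i.e. 6 levels counting the root), so the depth is the number of divisions: log_2(32) = 5

The recursion tree depth is log_2(32) = 5. At each level, the problem size is divided by 2, so it takes 5 divisions to reduce to a base case of size 1. The algorithm makes 7 recursive calls at each level.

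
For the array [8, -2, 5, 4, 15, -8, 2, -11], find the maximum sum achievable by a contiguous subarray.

Using Kadane's algorithm on [8, -2, 5, 4, 15, -8, 2, -11]:

Scanning through the array:
Position 1 (value -2): max_ending_here = 6, max_so_far = 8
Position 2 (value 5): max_ending_here = 11, max_so_far = 11
Position 3 (value 4): max_ending_here = 15, max_so_far = 15
Position 4 (value 15): max_ending_here = 30, max_so_far = 30
Position 5 (value -8): max_ending_here = 22, max_so_far = 30
Position 6 (value 2): max_ending_here = 24, max_so_far = 30
Position 7 (value -11): max_ending_here = 13, max_so_far = 30

Maximum subarray: [8, -2, 5, 4, 15]
Maximum sum: 30

The maximum subarray is [8, -2, 5, 4, 15] with sum 30. This subarray runs from index 0 to index 4.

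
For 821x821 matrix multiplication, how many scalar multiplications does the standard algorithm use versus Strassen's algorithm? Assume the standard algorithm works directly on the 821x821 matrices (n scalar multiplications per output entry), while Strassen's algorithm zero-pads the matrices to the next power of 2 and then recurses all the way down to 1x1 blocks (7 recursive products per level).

Matrix multiplication for 821x821 matrices:

Strassen's algorithm requires power-of-2 dimensions. Pad 821x821 to 1024x1024 (next power of 2).

Standard algorithm: 821^3 = 553387661 multiplications
Strassen's algorithm: 7^(log2(1024)) = 7^10 = 282475249 multiplications
Savings: 553387661 - 282475249 = 270912412 multiplications

Standard: 553387661 multiplications (821^3). Strassen: 282475249 multiplications (7^10, after padding to 1024x1024). Strassen reduces 8 recursive multiplications to 7 at each level.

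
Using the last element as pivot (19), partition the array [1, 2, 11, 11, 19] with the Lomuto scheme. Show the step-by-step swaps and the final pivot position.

Lomuto partition with pivot = 19:

Initial array: [1, 2, 11, 11, 19]

arr[0]=1 <= 19: swap with position 0, array becomes [1, 2, 11, 11, 19]
arr[1]=2 <= 19: swap with position 1, array becomes [1, 2, 11, 11, 19]
arr[2]=11 <= 19: swap with position 2, array becomes [1, 2, 11, 11, 19]
arr[3]=11 <= 19: swap with position 3, array becomes [1, 2, 11, 11, 19]

Place pivot at position 4: [1, 2, 11, 11, 19]
Pivot position: 4

After partitioning with pivot 19, the array becomes [1, 2, 11, 11, 19]. The pivot is placed at index 4. All elements to the left of the pivot are <= 19, and all elements to the right are > 19.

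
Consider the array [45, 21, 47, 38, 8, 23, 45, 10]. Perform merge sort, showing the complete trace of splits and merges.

Merge sort trace:

Split: [45, 21, 47, 38, 8, 23, 45, 10] -> [45, 21, 47, 38] and [8, 23, 45, 10]
  Split: [45, 21, 47, 38] -> [45, 21] and [47, 38]
    Split: [45, 21] -> [45] and [21]
    Merge: [45] + [21] -> [21, 45]
    Split: [47, 38] -> [47] and [38]
    Merge: [47] + [38] -> [38, 47]
  Merge: [21, 45] + [38, 47] -> [21, 38, 45, 47]
  Split: [8, 23, 45, 10] -> [8, 23] and [45, 10]
    Split: [8, 23] -> [8] and [23]
    Merge: [8] + [23] -> [8, 23]
    Split: [45, 10] -> [45] and [10]
    Merge: [45] + [10] -> [10, 45]
  Merge: [8, 23] + [10, 45] -> [8, 10, 23, 45]
Merge: [21, 38, 45, 47] + [8, 10, 23, 45] -> [8, 10, 21, 23, 38, 45, 45, 47]

Final sorted array: [8, 10, 21, 23, 38, 45, 45, 47]

The merge sort proceeds by recursively splitting the array and merging sorted halves.
After all merges, the sorted array is [8, 10, 21, 23, 38, 45, 45, 47].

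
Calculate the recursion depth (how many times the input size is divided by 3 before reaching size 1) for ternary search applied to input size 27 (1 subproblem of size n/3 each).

For divide and conquer with division factor 3:

Problem sizes at each level:
Level 0: 27
Level 1: 9
Level 2: 3
Level 3: 1

The root is level 0 and the size-1 base case is level 3 (the tree spans levels 0 through 3, i.e. 4 levels counting the root), so the depth is the number of divisions: log_3(27) = 3

The recursion tree depth is log_3(27) = 3. At each level, the problem size is divided by 3, so it takes 3 divisions to reduce to a base case of size 1. The algorithm makes 1 recursive call at each level.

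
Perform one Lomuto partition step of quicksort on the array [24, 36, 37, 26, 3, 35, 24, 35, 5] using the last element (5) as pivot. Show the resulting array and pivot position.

Lomuto partition with pivot = 5:

Initial array: [24, 36, 37, 26, 3, 35, 24, 35, 5]

arr[0]=24 > 5: no swap
arr[1]=36 > 5: no swap
arr[2]=37 > 5: no swap
arr[3]=26 > 5: no swap
arr[4]=3 <= 5: swap with position 0, array becomes [3, 36, 37, 26, 24, 35, 24, 35, 5]
arr[5]=35 > 5: no swap
arr[6]=24 > 5: no swap
arr[7]=35 > 5: no swap

Place pivot at position 1: [3, 5, 37, 26, 24, 35, 24, 35, 36]
Pivot position: 1

After partitioning with pivot 5, the array becomes [3, 5, 37, 26, 24, 35, 24, 35, 36]. The pivot is placed at index 1. All elements to the left of the pivot are <= 5, and all elements to the right are > 5.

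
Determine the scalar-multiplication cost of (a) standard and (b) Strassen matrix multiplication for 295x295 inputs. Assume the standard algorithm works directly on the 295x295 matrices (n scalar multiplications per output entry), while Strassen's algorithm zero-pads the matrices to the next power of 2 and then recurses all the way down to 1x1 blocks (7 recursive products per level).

Matrix multiplication for 295x295 matrices:

Strassen's algorithm requires power-of-2 dimensions. Pad 295x295 to 512x512 (next power of 2).

Standard algorithm: 295^3 = 25672375 multiplications
Strassen's algorithm: 7^(log2(512)) = 7^9 = 40353607 multiplications
Difference: 25672375 - 40353607 = -14681232 (Strassen uses MORE here due to padding overhead — for small or just-over-power-of-2 n, padding can outweigh the per-level savings)

Standard: 25672375 multiplications (295^3). Strassen: 40353607 multiplications (7^9, after padding to 512x512). Strassen reduces 8 recursive multiplications to 7 at each level.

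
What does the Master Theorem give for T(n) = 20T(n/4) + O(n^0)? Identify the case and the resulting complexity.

Master Theorem for T(n) = 20T(n/4) + O(n^0):

a = 20, b = 4, c = 0
log_b(a) = log_4(20) = 2.1610

Case 1: c = 0 < log_4(20) = 2.1610
T(n) = O(n^(log_4 20))

For T(n) = 20T(n/4) + O(n^0): log_4(20) = 2.1610. This is Case 1 of the Master Theorem (c < log_b(a), work dominated by leaves), giving O(n^(log_4 20)).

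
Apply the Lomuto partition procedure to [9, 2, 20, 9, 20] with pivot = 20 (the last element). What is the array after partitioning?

Lomuto partition with pivot = 20:

Initial array: [9, 2, 20, 9, 20]

arr[0]=9 <= 20: swap with position 0, array becomes [9, 2, 20, 9, 20]
arr[1]=2 <= 20: swap with position 1, array becomes [9, 2, 20, 9, 20]
arr[2]=20 <= 20: swap with position 2, array becomes [9, 2, 20, 9, 20]
arr[3]=9 <= 20: swap with position 3, array becomes [9, 2, 20, 9, 20]

Place pivot at position 4: [9, 2, 20, 9, 20]
Pivot position: 4

After partitioning with pivot 20, the array becomes [9, 2, 20, 9, 20]. The pivot is placed at index 4. All elements to the left of the pivot are <= 20, and all elements to the right are > 20.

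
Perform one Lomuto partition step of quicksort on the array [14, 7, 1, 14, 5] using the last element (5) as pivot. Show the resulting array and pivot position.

Lomuto partition with pivot = 5:

Initial array: [14, 7, 1, 14, 5]

arr[0]=14 > 5: no swap
arr[1]=7 > 5: no swap
arr[2]=1 <= 5: swap with position 0, array becomes [1, 7, 14, 14, 5]
arr[3]=14 > 5: no swap

Place pivot at position 1: [1, 5, 14, 14, 7]
Pivot position: 1

After partitioning with pivot 5, the array becomes [1, 5, 14, 14, 7]. The pivot is placed at index 1. All elements to the left of the pivot are <= 5, and all elements to the right are > 5.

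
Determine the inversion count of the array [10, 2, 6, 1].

Finding inversions in [10, 2, 6, 1]:

(0, 1): arr[0]=10 > arr[1]=2
(0, 2): arr[0]=10 > arr[2]=6
(0, 3): arr[0]=10 > arr[3]=1
(1, 3): arr[1]=2 > arr[3]=1
(2, 3): arr[2]=6 > arr[3]=1

Total inversions: 5

The array has 5 inversion(s): (0,1), (0,2), (0,3), (1,3), (2,3). Each pair (i,j) satisfies i < j and arr[i] > arr[j].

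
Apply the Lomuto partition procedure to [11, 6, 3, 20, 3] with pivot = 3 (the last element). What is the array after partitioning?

Lomuto partition with pivot = 3:

Initial array: [11, 6, 3, 20, 3]

arr[0]=11 > 3: no swap
arr[1]=6 > 3: no swap
arr[2]=3 <= 3: swap with position 0, array becomes [3, 6, 11, 20, 3]
arr[3]=20 > 3: no swap

Place pivot at position 1: [3, 3, 11, 20, 6]
Pivot position: 1

After partitioning with pivot 3, the array becomes [3, 3, 11, 20, 6]. The pivot is placed at index 1. All elements to the left of the pivot are <= 3, and all elements to the right are > 3.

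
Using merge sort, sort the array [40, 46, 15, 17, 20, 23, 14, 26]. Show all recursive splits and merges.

Merge sort trace:

Split: [40, 46, 15, 17, 20, 23, 14, 26] -> [40, 46, 15, 17] and [20, 23, 14, 26]
  Split: [40, 46, 15, 17] -> [40, 46] and [15, 17]
    Split: [40, 46] -> [40] and [46]
    Merge: [40] + [46] -> [40, 46]
    Split: [15, 17] -> [15] and [17]
    Merge: [15] + [17] -> [15, 17]
  Merge: [40, 46] + [15, 17] -> [15, 17, 40, 46]
  Split: [20, 23, 14, 26] -> [20, 23] and [14, 26]
    Split: [20, 23] -> [20] and [23]
    Merge: [20] + [23] -> [20, 23]
    Split: [14, 26] -> [14] and [26]
    Merge: [14] + [26] -> [14, 26]
  Merge: [20, 23] + [14, 26] -> [14, 20, 23, 26]
Merge: [15, 17, 40, 46] + [14, 20, 23, 26] -> [14, 15, 17, 20, 23, 26, 40, 46]

Final sorted array: [14, 15, 17, 20, 23, 26, 40, 46]

The merge sort proceeds by recursively splitting the array and merging sorted halves.
After all merges, the sorted array is [14, 15, 17, 20, 23, 26, 40, 46].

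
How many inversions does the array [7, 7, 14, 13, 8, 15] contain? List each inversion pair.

Finding inversions in [7, 7, 14, 13, 8, 15]:

(2, 3): arr[2]=14 > arr[3]=13
(2, 4): arr[2]=14 > arr[4]=8
(3, 4): arr[3]=13 > arr[4]=8

Total inversions: 3

The array has 3 inversion(s): (2,3), (2,4), (3,4). Each pair (i,j) satisfies i < j and arr[i] > arr[j].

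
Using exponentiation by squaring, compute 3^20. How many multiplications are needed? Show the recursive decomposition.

Computing 3^20 by squaring (build up from 3^1; each line after the first costs one multiplication):

3^1 = 3
3^2 = (3^1)^2 = 3^2 = 9
3^4 = (3^2)^2 = 9^2 = 81
3^5 = 3 * 3^4 = 3 * 81 = 243
3^10 = (3^5)^2 = 243^2 = 59049
3^20 = (3^10)^2 = 59049^2 = 3486784401

Result: 3486784401
Multiplications needed: 5 (5 lines after 3^1)

3^20 = 3486784401. Using exponentiation by squaring, this requires 5 multiplications. The key idea: if the exponent is even, square the half-power; if odd, multiply by the base once.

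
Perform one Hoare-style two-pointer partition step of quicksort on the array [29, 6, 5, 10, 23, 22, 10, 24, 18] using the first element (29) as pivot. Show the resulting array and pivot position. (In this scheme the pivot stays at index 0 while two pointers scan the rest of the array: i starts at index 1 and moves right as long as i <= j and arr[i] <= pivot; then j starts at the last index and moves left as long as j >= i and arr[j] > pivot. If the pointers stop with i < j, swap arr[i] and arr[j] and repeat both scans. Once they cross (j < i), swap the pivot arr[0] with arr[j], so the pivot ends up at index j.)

Hoare-style two-pointer partition with pivot = 29:

Initial array: [29, 6, 5, 10, 23, 22, 10, 24, 18]

Pointers start at i = 1, j = 8.
i ends at 9, j ends at 8: the pointers have crossed (j < i), so scanning stops.

Swap pivot arr[0] with arr[8] to place pivot at position 8: [18, 6, 5, 10, 23, 22, 10, 24, 29]
Pivot position: 8

After partitioning with pivot 29, the array becomes [18, 6, 5, 10, 23, 22, 10, 24, 29]. The pivot is placed at index 8. All elements to the left of the pivot are <= 29, and all elements to the right are > 29.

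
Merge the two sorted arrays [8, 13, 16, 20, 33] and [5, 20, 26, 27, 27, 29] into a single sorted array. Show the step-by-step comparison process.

Merging process:

Compare 8 vs 5: take 5 from right. Merged: [5]
Compare 8 vs 20: take 8 from left. Merged: [5, 8]
Compare 13 vs 20: take 13 from left. Merged: [5, 8, 13]
Compare 16 vs 20: take 16 from left. Merged: [5, 8, 13, 16]
Compare 20 vs 20: take 20 from left. Merged: [5, 8, 13, 16, 20]
Compare 33 vs 20: take 20 from right. Merged: [5, 8, 13, 16, 20, 20]
Compare 33 vs 26: take 26 from right. Merged: [5, 8, 13, 16, 20, 20, 26]
Compare 33 vs 27: take 27 from right. Merged: [5, 8, 13, 16, 20, 20, 26, 27]
Compare 33 vs 27: take 27 from right. Merged: [5, 8, 13, 16, 20, 20, 26, 27, 27]
Compare 33 vs 29: take 29 from right. Merged: [5, 8, 13, 16, 20, 20, 26, 27, 27, 29]
Append remaining from left: [33]. Merged: [5, 8, 13, 16, 20, 20, 26, 27, 27, 29, 33]

Final merged array: [5, 8, 13, 16, 20, 20, 26, 27, 27, 29, 33]
Total comparisons: 10

The merged array is [5, 8, 13, 16, 20, 20, 26, 27, 27, 29, 33], requiring 10 comparisons. The merge step runs in O(n) time where n is the total number of elements.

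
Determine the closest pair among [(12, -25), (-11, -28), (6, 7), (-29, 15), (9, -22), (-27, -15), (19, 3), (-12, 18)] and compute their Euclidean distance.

Computing all pairwise distances among 8 points:

d((12, -25), (-11, -28)) = 23.1948
d((12, -25), (6, 7)) = 32.5576
d((12, -25), (-29, 15)) = 57.28
d((12, -25), (9, -22)) = 4.2426 <-- minimum
d((12, -25), (-27, -15)) = 40.2616
d((12, -25), (19, 3)) = 28.8617
d((12, -25), (-12, 18)) = 49.2443
d((-11, -28), (6, 7)) = 38.9102
d((-11, -28), (-29, 15)) = 46.6154
d((-11, -28), (9, -22)) = 20.8806
d((-11, -28), (-27, -15)) = 20.6155
d((-11, -28), (19, 3)) = 43.1393
d((-11, -28), (-12, 18)) = 46.0109
d((6, 7), (-29, 15)) = 35.9026
d((6, 7), (9, -22)) = 29.1548
d((6, 7), (-27, -15)) = 39.6611
d((6, 7), (19, 3)) = 13.6015
d((6, 7), (-12, 18)) = 21.095
d((-29, 15), (9, -22)) = 53.0377
d((-29, 15), (-27, -15)) = 30.0666
d((-29, 15), (19, 3)) = 49.4773
d((-29, 15), (-12, 18)) = 17.2627
d((9, -22), (-27, -15)) = 36.6742
d((9, -22), (19, 3)) = 26.9258
d((9, -22), (-12, 18)) = 45.1774
d((-27, -15), (19, 3)) = 49.3964
d((-27, -15), (-12, 18)) = 36.2491
d((19, 3), (-12, 18)) = 34.4384

Closest pair: (12, -25) and (9, -22) with distance 4.2426

The closest pair is (12, -25) and (9, -22) with Euclidean distance 4.2426. For 8 points, brute-force pairwise comparison is shown above. For large n, the divide-and-conquer algorithm (sort by x, recurse on halves, check the dividing strip) achieves O(n log n).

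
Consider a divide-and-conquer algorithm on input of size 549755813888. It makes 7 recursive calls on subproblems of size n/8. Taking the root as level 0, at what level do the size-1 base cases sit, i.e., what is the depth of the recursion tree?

For divide and conquer with division factor 8:

Problem sizes at each level:
Level 0: 549755813888
Level 1: 68719476736
Level 2: 8589934592
Level 3: 1073741824
Level 4: 134217728
Level 5: 16777216
Level 6: 2097152
Level 7: 262144
Level 8: 32768
Level 9: 4096
Level 10: 512
Level 11: 64
Level 12: 8
Level 13: 1

The root is level 0 and the size-1 base case is level 13 (the tree spans levels 0 through 13, i.e. 14 levels counting the root), so the depth is the number of divisions: log_8(549755813888) = 13

The recursion tree depth is log_8(549755813888) = 13. At each level, the problem size is divided by 8, so it takes 13 divisions to reduce to a base case of size 1. The algorithm makes 7 recursive calls at each level.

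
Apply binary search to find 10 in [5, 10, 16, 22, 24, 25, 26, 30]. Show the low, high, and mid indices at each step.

Binary search for 10 in [5, 10, 16, 22, 24, 25, 26, 30]:

lo=0, hi=7, mid=3, arr[mid]=22 -> 22 > 10, search left half
lo=0, hi=2, mid=1, arr[mid]=10 -> Found target at index 1!

Binary search finds 10 at index 1 after 2 comparisons. The search repeatedly halves the search space by comparing with the middle element.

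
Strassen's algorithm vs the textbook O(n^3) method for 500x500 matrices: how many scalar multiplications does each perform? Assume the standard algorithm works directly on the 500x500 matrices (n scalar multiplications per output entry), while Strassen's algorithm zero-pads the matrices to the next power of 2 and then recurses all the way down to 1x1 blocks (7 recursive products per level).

Matrix multiplication for 500x500 matrices:

Strassen's algorithm requires power-of-2 dimensions. Pad 500x500 to 512x512 (next power of 2).

Standard algorithm: 500^3 = 125000000 multiplications
Strassen's algorithm: 7^(log2(512)) = 7^9 = 40353607 multiplications
Savings: 125000000 - 40353607 = 84646393 multiplications

Standard: 125000000 multiplications (500^3). Strassen: 40353607 multiplications (7^9, after padding to 512x512). Strassen reduces 8 recursive multiplications to 7 at each level.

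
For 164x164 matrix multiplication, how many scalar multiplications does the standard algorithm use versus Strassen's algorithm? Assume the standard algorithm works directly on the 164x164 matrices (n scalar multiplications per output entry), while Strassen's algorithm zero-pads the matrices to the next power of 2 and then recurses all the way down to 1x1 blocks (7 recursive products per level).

Matrix multiplication for 164x164 matrices:

Strassen's algorithm requires power-of-2 dimensions. Pad 164x164 to 256x256 (next power of 2).

Standard algorithm: 164^3 = 4410944 multiplications
Strassen's algorithm: 7^(log2(256)) = 7^8 = 5764801 multiplications
Difference: 4410944 - 5764801 = -1353857 (Strassen uses MORE here due to padding overhead — for small or just-over-power-of-2 n, padding can outweigh the per-level savings)

Standard: 4410944 multiplications (164^3). Strassen: 5764801 multiplications (7^8, after padding to 256x256). Strassen reduces 8 recursive multiplications to 7 at each level.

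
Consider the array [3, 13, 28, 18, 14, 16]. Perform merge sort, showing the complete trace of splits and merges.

Merge sort trace:

Split: [3, 13, 28, 18, 14, 16] -> [3, 13, 28] and [18, 14, 16]
  Split: [3, 13, 28] -> [3] and [13, 28]
    Split: [13, 28] -> [13] and [28]
    Merge: [13] + [28] -> [13, 28]
  Merge: [3] + [13, 28] -> [3, 13, 28]
  Split: [18, 14, 16] -> [18] and [14, 16]
    Split: [14, 16] -> [14] and [16]
    Merge: [14] + [16] -> [14, 16]
  Merge: [18] + [14, 16] -> [14, 16, 18]
Merge: [3, 13, 28] + [14, 16, 18] -> [3, 13, 14, 16, 18, 28]

Final sorted array: [3, 13, 14, 16, 18, 28]

The merge sort proceeds by recursively splitting the array and merging sorted halves.
After all merges, the sorted array is [3, 13, 14, 16, 18, 28].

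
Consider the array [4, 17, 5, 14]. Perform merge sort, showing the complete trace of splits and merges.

Merge sort trace:

Split: [4, 17, 5, 14] -> [4, 17] and [5, 14]
  Split: [4, 17] -> [4] and [17]
  Merge: [4] + [17] -> [4, 17]
  Split: [5, 14] -> [5] and [14]
  Merge: [5] + [14] -> [5, 14]
Merge: [4, 17] + [5, 14] -> [4, 5, 14, 17]

Final sorted array: [4, 5, 14, 17]

The merge sort proceeds by recursively splitting the array and merging sorted halves.
After all merges, the sorted array is [4, 5, 14, 17].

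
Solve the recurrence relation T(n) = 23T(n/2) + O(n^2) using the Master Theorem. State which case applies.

Master Theorem for T(n) = 23T(n/2) + O(n^2):

a = 23, b = 2, c = 2
log_b(a) = log_2(23) = 4.5236

Case 1: c = 2 < log_2(23) = 4.5236
T(n) = O(n^(log_2 23))

For T(n) = 23T(n/2) + O(n^2): log_2(23) = 4.5236. This is Case 1 of the Master Theorem (c < log_b(a), work dominated by leaves), giving O(n^(log_2 23)).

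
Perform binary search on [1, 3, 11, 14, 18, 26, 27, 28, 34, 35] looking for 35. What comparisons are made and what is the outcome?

Binary search for 35 in [1, 3, 11, 14, 18, 26, 27, 28, 34, 35]:

lo=0, hi=9, mid=4, arr[mid]=18 -> 18 < 35, search right half
lo=5, hi=9, mid=7, arr[mid]=28 -> 28 < 35, search right half
lo=8, hi=9, mid=8, arr[mid]=34 -> 34 < 35, search right half
lo=9, hi=9, mid=9, arr[mid]=35 -> Found target at index 9!

Binary search finds 35 at index 9 after 4 comparisons. The search repeatedly halves the search space by comparing with the middle element.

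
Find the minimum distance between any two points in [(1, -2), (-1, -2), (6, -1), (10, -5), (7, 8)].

Computing all pairwise distances among 5 points:

d((1, -2), (-1, -2)) = 2.0 <-- minimum
d((1, -2), (6, -1)) = 5.099
d((1, -2), (10, -5)) = 9.4868
d((1, -2), (7, 8)) = 11.6619
d((-1, -2), (6, -1)) = 7.0711
d((-1, -2), (10, -5)) = 11.4018
d((-1, -2), (7, 8)) = 12.8062
d((6, -1), (10, -5)) = 5.6569
d((6, -1), (7, 8)) = 9.0554
d((10, -5), (7, 8)) = 13.3417

Closest pair: (1, -2) and (-1, -2) with distance 2.0

The closest pair is (1, -2) and (-1, -2) with Euclidean distance 2.0. For 5 points, brute-force pairwise comparison is shown above. For large n, the divide-and-conquer algorithm (sort by x, recurse on halves, check the dividing strip) achieves O(n log n).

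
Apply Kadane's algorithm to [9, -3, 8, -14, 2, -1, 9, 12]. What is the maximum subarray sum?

Using Kadane's algorithm on [9, -3, 8, -14, 2, -1, 9, 12]:

Scanning through the array:
Position 1 (value -3): max_ending_here = 6, max_so_far = 9
Position 2 (value 8): max_ending_here = 14, max_so_far = 14
Position 3 (value -14): max_ending_here = 0, max_so_far = 14
Position 4 (value 2): max_ending_here = 2, max_so_far = 14
Position 5 (value -1): max_ending_here = 1, max_so_far = 14
Position 6 (value 9): max_ending_here = 10, max_so_far = 14
Position 7 (value 12): max_ending_here = 22, max_so_far = 22

Maximum subarray: [9, -3, 8, -14, 2, -1, 9, 12]
Maximum sum: 22

The maximum subarray is [9, -3, 8, -14, 2, -1, 9, 12] with sum 22. This subarray runs from index 0 to index 7.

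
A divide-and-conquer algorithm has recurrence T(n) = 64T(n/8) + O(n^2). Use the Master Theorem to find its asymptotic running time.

Master Theorem for T(n) = 64T(n/8) + O(n^2):

a = 64, b = 8, c = 2
log_b(a) = log_8(64) = 2.0000

Case 2: c = 2 = log_8(64) = 2.0000
T(n) = O(n^2 log n) = O(n^2 log n)

For T(n) = 64T(n/8) + O(n^2): log_8(64) = 2.0000. This is Case 2 of the Master Theorem (c = log_b(a), equal work at all levels), giving O(n^2 log n).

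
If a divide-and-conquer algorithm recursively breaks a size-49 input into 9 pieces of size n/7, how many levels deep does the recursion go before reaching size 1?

For divide and conquer with division factor 7:

Problem sizes at each level:
Level 0: 49
Level 1: 7
Level 2: 1

The root is level 0 and the size-1 base case is level 2 (the tree spans levels 0 through 2, i.e. 3 levels counting the root), so the depth is the number of divisions: log_7(49) = 2

The recursion tree depth is log_7(49) = 2. At each level, the problem size is divided by 7, so it takes 2 divisions to reduce to a base case of size 1. The algorithm makes 9 recursive calls at each level.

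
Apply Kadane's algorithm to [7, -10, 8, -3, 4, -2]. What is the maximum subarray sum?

Using Kadane's algorithm on [7, -10, 8, -3, 4, -2]:

Scanning through the array:
Position 1 (value -10): max_ending_here = -3, max_so_far = 7
Position 2 (value 8): max_ending_here = 8, max_so_far = 8
Position 3 (value -3): max_ending_here = 5, max_so_far = 8
Position 4 (value 4): max_ending_here = 9, max_so_far = 9
Position 5 (value -2): max_ending_here = 7, max_so_far = 9

Maximum subarray: [8, -3, 4]
Maximum sum: 9

The maximum subarray is [8, -3, 4] with sum 9. This subarray runs from index 2 to index 4.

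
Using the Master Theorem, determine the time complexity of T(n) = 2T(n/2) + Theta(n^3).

Master Theorem for T(n) = 2T(n/2) + O(n^3):

a = 2, b = 2, c = 3
log_b(a) = log_2(2) = 1.0000

Case 3: c = 3 > log_2(2) = 1.0000
T(n) = O(n^3) = O(n^3)

For T(n) = 2T(n/2) + O(n^3): log_2(2) = 1.0000. This is Case 3 of the Master Theorem (c > log_b(a), work dominated by root), giving O(n^3).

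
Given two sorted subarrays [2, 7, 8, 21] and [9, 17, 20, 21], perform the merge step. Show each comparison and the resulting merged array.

Merging process:

Compare 2 vs 9: take 2 from left. Merged: [2]
Compare 7 vs 9: take 7 from left. Merged: [2, 7]
Compare 8 vs 9: take 8 from left. Merged: [2, 7, 8]
Compare 21 vs 9: take 9 from right. Merged: [2, 7, 8, 9]
Compare 21 vs 17: take 17 from right. Merged: [2, 7, 8, 9, 17]
Compare 21 vs 20: take 20 from right. Merged: [2, 7, 8, 9, 17, 20]
Compare 21 vs 21: take 21 from left. Merged: [2, 7, 8, 9, 17, 20, 21]
Append remaining from right: [21]. Merged: [2, 7, 8, 9, 17, 20, 21, 21]

Final merged array: [2, 7, 8, 9, 17, 20, 21, 21]
Total comparisons: 7

The merged array is [2, 7, 8, 9, 17, 20, 21, 21], requiring 7 comparisons. The merge step runs in O(n) time where n is the total number of elements.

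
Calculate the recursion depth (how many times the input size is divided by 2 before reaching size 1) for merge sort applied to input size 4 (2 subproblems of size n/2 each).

For divide and conquer with division factor 2:

Problem sizes at each level:
Level 0: 4
Level 1: 2
Level 2: 1

The root is level 0 and the size-1 base case is level 2 (the tree spans levels 0 through 2, i.e. 3 levels counting the root), so the depth is the number of divisions: log_2(4) = 2

The recursion tree depth is log_2(4) = 2. At each level, the problem size is divided by 2, so it takes 2 divisions to reduce to a base case of size 1. The algorithm makes 2 recursive calls at each level.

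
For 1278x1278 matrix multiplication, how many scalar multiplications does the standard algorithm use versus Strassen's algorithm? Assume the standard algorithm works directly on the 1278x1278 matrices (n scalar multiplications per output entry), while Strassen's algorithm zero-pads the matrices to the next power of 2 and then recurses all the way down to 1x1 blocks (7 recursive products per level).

Matrix multiplication for 1278x1278 matrices:

Strassen's algorithm requires power-of-2 dimensions. Pad 1278x1278 to 2048x2048 (next power of 2).

Standard algorithm: 1278^3 = 2087336952 multiplications
Strassen's algorithm: 7^(log2(2048)) = 7^11 = 1977326743 multiplications
Savings: 2087336952 - 1977326743 = 110010209 multiplications

Standard: 2087336952 multiplications (1278^3). Strassen: 1977326743 multiplications (7^11, after padding to 2048x2048). Strassen reduces 8 recursive multiplications to 7 at each level.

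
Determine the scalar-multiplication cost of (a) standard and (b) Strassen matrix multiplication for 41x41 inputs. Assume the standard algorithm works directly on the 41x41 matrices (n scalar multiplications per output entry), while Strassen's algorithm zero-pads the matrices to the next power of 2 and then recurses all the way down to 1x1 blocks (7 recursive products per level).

Matrix multiplication for 41x41 matrices:

Strassen's algorithm requires power-of-2 dimensions. Pad 41x41 to 64x64 (next power of 2).

Standard algorithm: 41^3 = 68921 multiplications
Strassen's algorithm: 7^(log2(64)) = 7^6 = 117649 multiplications
Difference: 68921 - 117649 = -48728 (Strassen uses MORE here due to padding overhead — for small or just-over-power-of-2 n, padding can outweigh the per-level savings)

Standard: 68921 multiplications (41^3). Strassen: 117649 multiplications (7^6, after padding to 64x64). Strassen reduces 8 recursive multiplications to 7 at each level.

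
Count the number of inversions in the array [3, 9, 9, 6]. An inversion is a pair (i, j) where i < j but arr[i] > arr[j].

Finding inversions in [3, 9, 9, 6]:

(1, 3): arr[1]=9 > arr[3]=6
(2, 3): arr[2]=9 > arr[3]=6

Total inversions: 2

The array has 2 inversion(s): (1,3), (2,3). Each pair (i,j) satisfies i < j and arr[i] > arr[j].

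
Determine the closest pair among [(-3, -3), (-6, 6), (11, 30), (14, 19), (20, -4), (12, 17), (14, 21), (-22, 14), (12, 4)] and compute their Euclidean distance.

Computing all pairwise distances among 9 points:

d((-3, -3), (-6, 6)) = 9.4868
d((-3, -3), (11, 30)) = 35.8469
d((-3, -3), (14, 19)) = 27.8029
d((-3, -3), (20, -4)) = 23.0217
d((-3, -3), (12, 17)) = 25.0
d((-3, -3), (14, 21)) = 29.4109
d((-3, -3), (-22, 14)) = 25.4951
d((-3, -3), (12, 4)) = 16.5529
d((-6, 6), (11, 30)) = 29.4109
d((-6, 6), (14, 19)) = 23.8537
d((-6, 6), (20, -4)) = 27.8568
d((-6, 6), (12, 17)) = 21.095
d((-6, 6), (14, 21)) = 25.0
d((-6, 6), (-22, 14)) = 17.8885
d((-6, 6), (12, 4)) = 18.1108
d((11, 30), (14, 19)) = 11.4018
d((11, 30), (20, -4)) = 35.171
d((11, 30), (12, 17)) = 13.0384
d((11, 30), (14, 21)) = 9.4868
d((11, 30), (-22, 14)) = 36.6742
d((11, 30), (12, 4)) = 26.0192
d((14, 19), (20, -4)) = 23.7697
d((14, 19), (12, 17)) = 2.8284
d((14, 19), (14, 21)) = 2.0 <-- minimum
d((14, 19), (-22, 14)) = 36.3456
d((14, 19), (12, 4)) = 15.1327
d((20, -4), (12, 17)) = 22.4722
d((20, -4), (14, 21)) = 25.7099
d((20, -4), (-22, 14)) = 45.6946
d((20, -4), (12, 4)) = 11.3137
d((12, 17), (14, 21)) = 4.4721
d((12, 17), (-22, 14)) = 34.1321
d((12, 17), (12, 4)) = 13.0
d((14, 21), (-22, 14)) = 36.6742
d((14, 21), (12, 4)) = 17.1172
d((-22, 14), (12, 4)) = 35.4401

Closest pair: (14, 19) and (14, 21) with distance 2.0

The closest pair is (14, 19) and (14, 21) with Euclidean distance 2.0. For 9 points, brute-force pairwise comparison is shown above. For large n, the divide-and-conquer algorithm (sort by x, recurse on halves, check the dividing strip) achieves O(n log n).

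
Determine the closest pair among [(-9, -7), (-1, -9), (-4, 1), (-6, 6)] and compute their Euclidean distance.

Computing all pairwise distances among 4 points:

d((-9, -7), (-1, -9)) = 8.2462
d((-9, -7), (-4, 1)) = 9.434
d((-9, -7), (-6, 6)) = 13.3417
d((-1, -9), (-4, 1)) = 10.4403
d((-1, -9), (-6, 6)) = 15.8114
d((-4, 1), (-6, 6)) = 5.3852 <-- minimum

Closest pair: (-4, 1) and (-6, 6) with distance 5.3852

The closest pair is (-4, 1) and (-6, 6) with Euclidean distance 5.3852. For 4 points, brute-force pairwise comparison is shown above. For large n, the divide-and-conquer algorithm (sort by x, recurse on halves, check the dividing strip) achieves O(n log n).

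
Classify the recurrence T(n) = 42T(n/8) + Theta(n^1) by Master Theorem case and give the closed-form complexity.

Master Theorem for T(n) = 42T(n/8) + O(n^1):

a = 42, b = 8, c = 1
log_b(a) = log_8(42) = 1.7974

Case 1: c = 1 < log_8(42) = 1.7974
T(n) = O(n^(log_8 42))

For T(n) = 42T(n/8) + O(n^1): log_8(42) = 1.7974. This is Case 1 of the Master Theorem (c < log_b(a), work dominated by leaves), giving O(n^(log_8 42)).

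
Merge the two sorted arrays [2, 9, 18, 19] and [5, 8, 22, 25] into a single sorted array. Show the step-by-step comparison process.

Merging process:

Compare 2 vs 5: take 2 from left. Merged: [2]
Compare 9 vs 5: take 5 from right. Merged: [2, 5]
Compare 9 vs 8: take 8 from right. Merged: [2, 5, 8]
Compare 9 vs 22: take 9 from left. Merged: [2, 5, 8, 9]
Compare 18 vs 22: take 18 from left. Merged: [2, 5, 8, 9, 18]
Compare 19 vs 22: take 19 from left. Merged: [2, 5, 8, 9, 18, 19]
Append remaining from right: [22, 25]. Merged: [2, 5, 8, 9, 18, 19, 22, 25]

Final merged array: [2, 5, 8, 9, 18, 19, 22, 25]
Total comparisons: 6

The merged array is [2, 5, 8, 9, 18, 19, 22, 25], requiring 6 comparisons. The merge step runs in O(n) time where n is the total number of elements.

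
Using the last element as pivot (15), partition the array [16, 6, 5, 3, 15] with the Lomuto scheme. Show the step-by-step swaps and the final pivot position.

Lomuto partition with pivot = 15:

Initial array: [16, 6, 5, 3, 15]

arr[0]=16 > 15: no swap
arr[1]=6 <= 15: swap with position 0, array becomes [6, 16, 5, 3, 15]
arr[2]=5 <= 15: swap with position 1, array becomes [6, 5, 16, 3, 15]
arr[3]=3 <= 15: swap with position 2, array becomes [6, 5, 3, 16, 15]

Place pivot at position 3: [6, 5, 3, 15, 16]
Pivot position: 3

After partitioning with pivot 15, the array becomes [6, 5, 3, 15, 16]. The pivot is placed at index 3. All elements to the left of the pivot are <= 15, and all elements to the right are > 15.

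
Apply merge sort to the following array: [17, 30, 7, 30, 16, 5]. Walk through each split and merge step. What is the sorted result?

Merge sort trace:

Split: [17, 30, 7, 30, 16, 5] -> [17, 30, 7] and [30, 16, 5]
  Split: [17, 30, 7] -> [17] and [30, 7]
    Split: [30, 7] -> [30] and [7]
    Merge: [30] + [7] -> [7, 30]
  Merge: [17] + [7, 30] -> [7, 17, 30]
  Split: [30, 16, 5] -> [30] and [16, 5]
    Split: [16, 5] -> [16] and [5]
    Merge: [16] + [5] -> [5, 16]
  Merge: [30] + [5, 16] -> [5, 16, 30]
Merge: [7, 17, 30] + [5, 16, 30] -> [5, 7, 16, 17, 30, 30]

Final sorted array: [5, 7, 16, 17, 30, 30]

The merge sort proceeds by recursively splitting the array and merging sorted halves.
After all merges, the sorted array is [5, 7, 16, 17, 30, 30].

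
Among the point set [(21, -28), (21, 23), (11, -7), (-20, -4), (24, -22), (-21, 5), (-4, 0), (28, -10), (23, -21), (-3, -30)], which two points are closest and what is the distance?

Computing all pairwise distances among 10 points:

d((21, -28), (21, 23)) = 51.0
d((21, -28), (11, -7)) = 23.2594
d((21, -28), (-20, -4)) = 47.5079
d((21, -28), (24, -22)) = 6.7082
d((21, -28), (-21, 5)) = 53.4135
d((21, -28), (-4, 0)) = 37.5366
d((21, -28), (28, -10)) = 19.3132
d((21, -28), (23, -21)) = 7.2801
d((21, -28), (-3, -30)) = 24.0832
d((21, 23), (11, -7)) = 31.6228
d((21, 23), (-20, -4)) = 49.0918
d((21, 23), (24, -22)) = 45.0999
d((21, 23), (-21, 5)) = 45.6946
d((21, 23), (-4, 0)) = 33.9706
d((21, 23), (28, -10)) = 33.7343
d((21, 23), (23, -21)) = 44.0454
d((21, 23), (-3, -30)) = 58.1808
d((11, -7), (-20, -4)) = 31.1448
d((11, -7), (24, -22)) = 19.8494
d((11, -7), (-21, 5)) = 34.176
d((11, -7), (-4, 0)) = 16.5529
d((11, -7), (28, -10)) = 17.2627
d((11, -7), (23, -21)) = 18.4391
d((11, -7), (-3, -30)) = 26.9258
d((-20, -4), (24, -22)) = 47.5395
d((-20, -4), (-21, 5)) = 9.0554
d((-20, -4), (-4, 0)) = 16.4924
d((-20, -4), (28, -10)) = 48.3735
d((-20, -4), (23, -21)) = 46.2385
d((-20, -4), (-3, -30)) = 31.0644
d((24, -22), (-21, 5)) = 52.4786
d((24, -22), (-4, 0)) = 35.609
d((24, -22), (28, -10)) = 12.6491
d((24, -22), (23, -21)) = 1.4142 <-- minimum
d((24, -22), (-3, -30)) = 28.1603
d((-21, 5), (-4, 0)) = 17.72
d((-21, 5), (28, -10)) = 51.2445
d((-21, 5), (23, -21)) = 51.1077
d((-21, 5), (-3, -30)) = 39.3573
d((-4, 0), (28, -10)) = 33.5261
d((-4, 0), (23, -21)) = 34.2053
d((-4, 0), (-3, -30)) = 30.0167
d((28, -10), (23, -21)) = 12.083
d((28, -10), (-3, -30)) = 36.8917
d((23, -21), (-3, -30)) = 27.5136

Closest pair: (24, -22) and (23, -21) with distance 1.4142

The closest pair is (24, -22) and (23, -21) with Euclidean distance 1.4142. For 10 points, brute-force pairwise comparison is shown above. For large n, the divide-and-conquer algorithm (sort by x, recurse on halves, check the dividing strip) achieves O(n log n).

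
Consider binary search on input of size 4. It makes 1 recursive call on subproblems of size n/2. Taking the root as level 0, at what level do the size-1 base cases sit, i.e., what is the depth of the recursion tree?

For divide and conquer with division factor 2:

Problem sizes at each level:
Level 0: 4
Level 1: 2
Level 2: 1

The root is level 0 and the size-1 base case is level 2 (the tree spans levels 0 through 2, i.e. 3 levels counting the root), so the depth is the number of divisions: log_2(4) = 2

The recursion tree depth is log_2(4) = 2. At each level, the problem size is divided by 2, so it takes 2 divisions to reduce to a base case of size 1. The algorithm makes 1 recursive call at each level.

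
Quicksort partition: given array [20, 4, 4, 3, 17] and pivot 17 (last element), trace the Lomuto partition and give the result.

Lomuto partition with pivot = 17:

Initial array: [20, 4, 4, 3, 17]

arr[0]=20 > 17: no swap
arr[1]=4 <= 17: swap with position 0, array becomes [4, 20, 4, 3, 17]
arr[2]=4 <= 17: swap with position 1, array becomes [4, 4, 20, 3, 17]
arr[3]=3 <= 17: swap with position 2, array becomes [4, 4, 3, 20, 17]

Place pivot at position 3: [4, 4, 3, 17, 20]
Pivot position: 3

After partitioning with pivot 17, the array becomes [4, 4, 3, 17, 20]. The pivot is placed at index 3. All elements to the left of the pivot are <= 17, and all elements to the right are > 17.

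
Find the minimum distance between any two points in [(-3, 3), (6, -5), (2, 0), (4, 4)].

Computing all pairwise distances among 4 points:

d((-3, 3), (6, -5)) = 12.0416
d((-3, 3), (2, 0)) = 5.831
d((-3, 3), (4, 4)) = 7.0711
d((6, -5), (2, 0)) = 6.4031
d((6, -5), (4, 4)) = 9.2195
d((2, 0), (4, 4)) = 4.4721 <-- minimum

Closest pair: (2, 0) and (4, 4) with distance 4.4721

The closest pair is (2, 0) and (4, 4) with Euclidean distance 4.4721. For 4 points, brute-force pairwise comparison is shown above. For large n, the divide-and-conquer algorithm (sort by x, recurse on halves, check the dividing strip) achieves O(n log n).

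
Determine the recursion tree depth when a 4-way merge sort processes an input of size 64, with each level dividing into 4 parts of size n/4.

For divide and conquer with division factor 4:

Problem sizes at each level:
Level 0: 64
Level 1: 16
Level 2: 4
Level 3: 1

The root is level 0 and the size-1 base case is level 3 (the tree spans levels 0 through 3, i.e. 4 levels counting the root), so the depth is the number of divisions: log_4(64) = 3

The recursion tree depth is log_4(64) = 3. At each level, the problem size is divided by 4, so it takes 3 divisions to reduce to a base case of size 1. The algorithm makes 4 recursive calls at each level.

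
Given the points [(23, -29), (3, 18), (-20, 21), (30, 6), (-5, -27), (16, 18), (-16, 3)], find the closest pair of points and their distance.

Computing all pairwise distances among 7 points:

d((23, -29), (3, 18)) = 51.0784
d((23, -29), (-20, 21)) = 65.9469
d((23, -29), (30, 6)) = 35.6931
d((23, -29), (-5, -27)) = 28.0713
d((23, -29), (16, 18)) = 47.5184
d((23, -29), (-16, 3)) = 50.448
d((3, 18), (-20, 21)) = 23.1948
d((3, 18), (30, 6)) = 29.5466
d((3, 18), (-5, -27)) = 45.7056
d((3, 18), (16, 18)) = 13.0 <-- minimum
d((3, 18), (-16, 3)) = 24.2074
d((-20, 21), (30, 6)) = 52.2015
d((-20, 21), (-5, -27)) = 50.2892
d((-20, 21), (16, 18)) = 36.1248
d((-20, 21), (-16, 3)) = 18.4391
d((30, 6), (-5, -27)) = 48.1041
d((30, 6), (16, 18)) = 18.4391
d((30, 6), (-16, 3)) = 46.0977
d((-5, -27), (16, 18)) = 49.6588
d((-5, -27), (-16, 3)) = 31.9531
d((16, 18), (-16, 3)) = 35.3412

Closest pair: (3, 18) and (16, 18) with distance 13.0

The closest pair is (3, 18) and (16, 18) with Euclidean distance 13.0. For 7 points, brute-force pairwise comparison is shown above. For large n, the divide-and-conquer algorithm (sort by x, recurse on halves, check the dividing strip) achieves O(n log n).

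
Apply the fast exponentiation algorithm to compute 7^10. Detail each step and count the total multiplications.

Computing 7^10 by squaring (build up from 7^1; each line after the first costs one multiplication):

7^1 = 7
7^2 = (7^1)^2 = 7^2 = 49
7^4 = (7^2)^2 = 49^2 = 2401
7^5 = 7 * 7^4 = 7 * 2401 = 16807
7^10 = (7^5)^2 = 16807^2 = 282475249

Result: 282475249
Multiplications needed: 4 (4 lines after 7^1)

7^10 = 282475249. Using exponentiation by squaring, this requires 4 multiplications. The key idea: if the exponent is even, square the half-power; if odd, multiply by the base once.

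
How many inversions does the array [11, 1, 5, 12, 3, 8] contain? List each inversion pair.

Finding inversions in [11, 1, 5, 12, 3, 8]:

(0, 1): arr[0]=11 > arr[1]=1
(0, 2): arr[0]=11 > arr[2]=5
(0, 4): arr[0]=11 > arr[4]=3
(0, 5): arr[0]=11 > arr[5]=8
(2, 4): arr[2]=5 > arr[4]=3
(3, 4): arr[3]=12 > arr[4]=3
(3, 5): arr[3]=12 > arr[5]=8

Total inversions: 7

The array has 7 inversion(s): (0,1), (0,2), (0,4), (0,5), (2,4), (3,4), (3,5). Each pair (i,j) satisfies i < j and arr[i] > arr[j].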